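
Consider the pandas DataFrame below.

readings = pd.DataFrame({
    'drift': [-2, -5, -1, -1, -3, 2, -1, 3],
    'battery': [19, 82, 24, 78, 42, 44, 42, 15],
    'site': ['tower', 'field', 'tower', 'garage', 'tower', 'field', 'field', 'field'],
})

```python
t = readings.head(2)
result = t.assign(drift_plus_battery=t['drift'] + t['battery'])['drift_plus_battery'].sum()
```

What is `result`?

take first 2 rows:
   drift  battery   site
0     -2       19  tower
1     -5       82  field
add column drift_plus_battery = t['drift'] + t['battery']:
   drift  battery   site  drift_plus_battery
0     -2       19  tower                  17
1     -5       82  field                  77
Finally, sum of column 'drift_plus_battery' = 94.

94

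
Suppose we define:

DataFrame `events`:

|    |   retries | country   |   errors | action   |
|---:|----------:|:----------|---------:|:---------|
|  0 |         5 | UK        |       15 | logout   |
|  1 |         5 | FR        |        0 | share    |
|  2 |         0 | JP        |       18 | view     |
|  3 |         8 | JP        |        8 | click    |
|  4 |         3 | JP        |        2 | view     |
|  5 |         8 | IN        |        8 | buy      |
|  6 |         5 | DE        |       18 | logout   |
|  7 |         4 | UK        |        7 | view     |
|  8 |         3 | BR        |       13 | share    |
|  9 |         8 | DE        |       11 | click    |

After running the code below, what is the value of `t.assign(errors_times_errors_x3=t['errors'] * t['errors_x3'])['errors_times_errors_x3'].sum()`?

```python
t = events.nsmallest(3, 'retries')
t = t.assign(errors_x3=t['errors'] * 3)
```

1491

take 3 rows with smallest retries:
   retries country  errors action
2        0      JP      18   view
4        3      JP       2   view
8        3      BR      13  share
add column errors_x3 = t['errors'] * 3:
   retries country  errors action  errors_x3
2        0      JP      18   view         54
4        3      JP       2   view          6
8        3      BR      13  share         39
add column errors_times_errors_x3 = t['errors'] * t['errors_x3']:
   retries country  errors action  errors_x3  errors_times_errors_x3
2        0      JP      18   view         54                     972
4        3      JP       2   view          6                      12
8        3      BR      13  share         39                     507
The sum of column 'errors_times_errors_x3' is 1491.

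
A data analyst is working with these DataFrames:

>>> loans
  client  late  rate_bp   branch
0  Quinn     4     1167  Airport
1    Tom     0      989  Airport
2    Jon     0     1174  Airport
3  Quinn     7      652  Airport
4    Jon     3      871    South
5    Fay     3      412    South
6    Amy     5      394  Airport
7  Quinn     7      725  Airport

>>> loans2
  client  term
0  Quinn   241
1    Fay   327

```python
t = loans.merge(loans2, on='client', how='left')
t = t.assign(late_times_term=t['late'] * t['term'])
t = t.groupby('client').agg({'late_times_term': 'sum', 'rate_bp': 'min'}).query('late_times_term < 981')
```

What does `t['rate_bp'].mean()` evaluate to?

merge on 'client' (how='left') → 8 rows:
  client  late  rate_bp   branch   term
0  Quinn     4     1167  Airport  241.0
1    Tom     0      989  Airport    NaN
2    Jon     0     1174  Airport    NaN
3  Quinn     7      652  Airport  241.0
4    Jon     3      871    South    NaN
5    Fay     3      412    South  327.0
6    Amy     5      394  Airport    NaN
7  Quinn     7      725  Airport  241.0
add column late_times_term = t['late'] * t['term']:
  client  late  rate_bp   branch   term  late_times_term
0  Quinn     4     1167  Airport  241.0            964.0
1    Tom     0      989  Airport    NaN              NaN
2    Jon     0     1174  Airport    NaN              NaN
3  Quinn     7      652  Airport  241.0           1687.0
4    Jon     3      871    South    NaN              NaN
5    Fay     3      412    South  327.0            981.0
6    Amy     5      394  Airport    NaN              NaN
7  Quinn     7      725  Airport  241.0           1687.0
group by client: sum(late_times_term), min(rate_bp):
        late_times_term  rate_bp
client                          
Amy                 0.0      394
Fay               981.0      412
Jon                 0.0      871
Quinn            4338.0      652
Tom                 0.0      989
filter rows where late_times_term < 981:
        late_times_term  rate_bp
client                          
Amy                 0.0      394
Jon                 0.0      871
Tom                 0.0      989

751.333333333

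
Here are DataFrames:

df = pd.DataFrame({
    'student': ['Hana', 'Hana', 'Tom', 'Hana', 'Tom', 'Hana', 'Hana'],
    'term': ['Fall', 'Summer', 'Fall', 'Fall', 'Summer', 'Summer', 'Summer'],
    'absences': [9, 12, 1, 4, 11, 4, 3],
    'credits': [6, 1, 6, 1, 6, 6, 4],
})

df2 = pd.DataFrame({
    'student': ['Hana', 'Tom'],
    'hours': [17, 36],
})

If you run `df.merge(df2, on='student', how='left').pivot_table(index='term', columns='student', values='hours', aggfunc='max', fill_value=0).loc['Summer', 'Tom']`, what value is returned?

36

merge on 'student' (how='left') → 7 rows:
  student    term  absences  credits  hours
0    Hana    Fall         9        6     17
1    Hana  Summer        12        1     17
2     Tom    Fall         1        6     36
3    Hana    Fall         4        1     17
4     Tom  Summer        11        6     36
5    Hana  Summer         4        6     17
6    Hana  Summer         3        4     17
pivot: rows=term, cols=student, max(hours):
student  Hana  Tom
term              
Fall       17   36
Summer     17   36
value at row 'Summer', column 'Tom' → 36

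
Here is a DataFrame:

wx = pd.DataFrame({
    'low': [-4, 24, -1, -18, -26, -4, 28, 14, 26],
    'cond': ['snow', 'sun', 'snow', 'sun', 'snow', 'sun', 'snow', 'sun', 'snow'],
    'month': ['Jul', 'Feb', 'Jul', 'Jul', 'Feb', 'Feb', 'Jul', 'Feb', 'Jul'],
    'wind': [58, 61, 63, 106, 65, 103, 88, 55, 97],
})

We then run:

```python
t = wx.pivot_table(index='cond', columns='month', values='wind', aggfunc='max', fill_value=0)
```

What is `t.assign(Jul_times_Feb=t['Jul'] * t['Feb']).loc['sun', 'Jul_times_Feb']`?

10918

pivot: rows=cond, cols=month, max(wind):
month  Feb  Jul
cond           
snow    65   97
sun    103  106
add column Jul_times_Feb = t['Jul'] * t['Feb']:
month  Feb  Jul  Jul_times_Feb
cond                          
snow    65   97           6305
sun    103  106          10918
So loc['sun', 'Jul_times_Feb'] = 10918.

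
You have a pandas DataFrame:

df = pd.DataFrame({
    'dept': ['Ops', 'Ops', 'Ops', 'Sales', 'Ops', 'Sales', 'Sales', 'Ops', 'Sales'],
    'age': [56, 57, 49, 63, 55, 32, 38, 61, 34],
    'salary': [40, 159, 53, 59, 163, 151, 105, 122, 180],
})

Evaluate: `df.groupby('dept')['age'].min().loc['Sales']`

32

group by dept, min of age:
dept
Ops      49
Sales    32
Name: age, dtype: int64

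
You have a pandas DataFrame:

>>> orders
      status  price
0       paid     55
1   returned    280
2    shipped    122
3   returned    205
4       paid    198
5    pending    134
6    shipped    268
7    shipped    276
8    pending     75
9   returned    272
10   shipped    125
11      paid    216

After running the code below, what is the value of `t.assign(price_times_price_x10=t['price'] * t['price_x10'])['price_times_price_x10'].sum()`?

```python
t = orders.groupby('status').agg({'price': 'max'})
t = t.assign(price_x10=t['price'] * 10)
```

2191880

group by status, max of price:
          price
status         
paid        216
pending     134
returned    280
shipped     276
add column price_x10 = t['price'] * 10:
          price  price_x10
status                    
paid        216       2160
pending     134       1340
returned    280       2800
shipped     276       2760
add column price_times_price_x10 = t['price'] * t['price_x10']:
          price  price_x10  price_times_price_x10
status                                           
paid        216       2160                 466560
pending     134       1340                 179560
returned    280       2800                 784000
shipped     276       2760                 761760
sum of column 'price_times_price_x10' → 2191880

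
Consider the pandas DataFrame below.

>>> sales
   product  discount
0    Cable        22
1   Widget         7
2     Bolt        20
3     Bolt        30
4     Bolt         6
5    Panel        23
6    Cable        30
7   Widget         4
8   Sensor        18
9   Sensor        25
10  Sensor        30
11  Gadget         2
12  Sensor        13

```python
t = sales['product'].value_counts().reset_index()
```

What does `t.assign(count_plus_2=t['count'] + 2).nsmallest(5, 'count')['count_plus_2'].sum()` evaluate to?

value_counts of product:
product
Sensor    4
Bolt      3
Cable     2
Widget    2
Panel     1
Gadget    1
Name: count, dtype: int64
reset_index():
  product  count
0  Sensor      4
1    Bolt      3
2   Cable      2
3  Widget      2
4   Panel      1
5  Gadget      1
add column count_plus_2 = t['count'] + 2:
  product  count  count_plus_2
0  Sensor      4             6
1    Bolt      3             5
2   Cable      2             4
3  Widget      2             4
4   Panel      1             3
5  Gadget      1             3
take 5 rows with smallest count:
  product  count  count_plus_2
4   Panel      1             3
5  Gadget      1             3
2   Cable      2             4
3  Widget      2             4
1    Bolt      3             5
sum of column 'count_plus_2' → 19

19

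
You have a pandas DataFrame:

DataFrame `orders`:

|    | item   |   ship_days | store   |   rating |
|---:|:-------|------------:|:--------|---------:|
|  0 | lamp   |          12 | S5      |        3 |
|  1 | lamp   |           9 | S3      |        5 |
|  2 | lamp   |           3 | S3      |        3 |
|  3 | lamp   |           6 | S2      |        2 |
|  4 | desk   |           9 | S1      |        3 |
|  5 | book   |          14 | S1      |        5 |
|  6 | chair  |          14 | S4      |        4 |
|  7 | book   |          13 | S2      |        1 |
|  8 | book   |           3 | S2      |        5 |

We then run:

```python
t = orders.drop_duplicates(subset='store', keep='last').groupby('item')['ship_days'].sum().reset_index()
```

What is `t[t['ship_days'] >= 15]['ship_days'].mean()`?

16.0

drop duplicate store (keep=last):
    item  ship_days store  rating
0   lamp         12    S5       3
2   lamp          3    S3       3
5   book         14    S1       5
6  chair         14    S4       4
8   book          3    S2       5
group by item, sum of ship_days:
item
book     17
chair    14
lamp     15
Name: ship_days, dtype: int64
reset_index():
    item  ship_days
0   book         17
1  chair         14
2   lamp         15
filter rows where ship_days >= 15:
   item  ship_days
0  book         17
2  lamp         15
Reading off the mean of column 'ship_days', we get 16.0.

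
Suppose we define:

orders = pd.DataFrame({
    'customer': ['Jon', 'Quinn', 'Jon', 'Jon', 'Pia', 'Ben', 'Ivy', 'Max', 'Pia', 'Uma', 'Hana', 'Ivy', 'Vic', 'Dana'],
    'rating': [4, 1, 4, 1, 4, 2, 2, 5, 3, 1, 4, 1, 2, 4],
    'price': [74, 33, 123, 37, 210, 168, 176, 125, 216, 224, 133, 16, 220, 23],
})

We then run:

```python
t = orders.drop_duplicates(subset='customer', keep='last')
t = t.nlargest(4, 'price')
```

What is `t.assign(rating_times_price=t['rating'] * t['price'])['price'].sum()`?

828

drop duplicate customer (keep=last):
   customer  rating  price
1     Quinn       1     33
3       Jon       1     37
5       Ben       2    168
7       Max       5    125
8       Pia       3    216
9       Uma       1    224
10     Hana       4    133
11      Ivy       1     16
12      Vic       2    220
13     Dana       4     23
take 4 rows with largest price:
   customer  rating  price
9       Uma       1    224
12      Vic       2    220
8       Pia       3    216
5       Ben       2    168
add column rating_times_price = t['rating'] * t['price']:
   customer  rating  price  rating_times_price
9       Uma       1    224                 224
12      Vic       2    220                 440
8       Pia       3    216                 648
5       Ben       2    168                 336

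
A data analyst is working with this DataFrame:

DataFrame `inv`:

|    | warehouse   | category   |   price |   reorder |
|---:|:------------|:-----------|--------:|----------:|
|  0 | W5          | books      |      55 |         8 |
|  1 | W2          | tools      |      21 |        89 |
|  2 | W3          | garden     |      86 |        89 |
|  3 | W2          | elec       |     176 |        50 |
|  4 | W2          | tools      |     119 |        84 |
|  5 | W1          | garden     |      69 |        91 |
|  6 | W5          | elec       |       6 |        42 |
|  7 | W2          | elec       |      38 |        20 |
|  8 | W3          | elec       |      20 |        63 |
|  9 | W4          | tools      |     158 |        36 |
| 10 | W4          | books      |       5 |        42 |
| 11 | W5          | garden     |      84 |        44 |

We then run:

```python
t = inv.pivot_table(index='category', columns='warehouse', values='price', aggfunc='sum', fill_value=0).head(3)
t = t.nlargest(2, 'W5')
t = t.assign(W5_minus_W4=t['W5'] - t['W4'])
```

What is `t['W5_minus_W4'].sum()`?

pivot: rows=category, cols=warehouse, sum(price):
warehouse  W1   W2  W3   W4  W5
category                       
books       0    0   0    5  55
elec        0  214  20    0   6
garden     69    0  86    0  84
tools       0  140   0  158   0
take first 3 rows:
warehouse  W1   W2  W3  W4  W5
category                      
books       0    0   0   5  55
elec        0  214  20   0   6
garden     69    0  86   0  84
take 2 rows with largest W5:
warehouse  W1  W2  W3  W4  W5
category                     
garden     69   0  86   0  84
books       0   0   0   5  55
add column W5_minus_W4 = t['W5'] - t['W4']:
warehouse  W1  W2  W3  W4  W5  W5_minus_W4
category                                  
garden     69   0  86   0  84           84
books       0   0   0   5  55           50

134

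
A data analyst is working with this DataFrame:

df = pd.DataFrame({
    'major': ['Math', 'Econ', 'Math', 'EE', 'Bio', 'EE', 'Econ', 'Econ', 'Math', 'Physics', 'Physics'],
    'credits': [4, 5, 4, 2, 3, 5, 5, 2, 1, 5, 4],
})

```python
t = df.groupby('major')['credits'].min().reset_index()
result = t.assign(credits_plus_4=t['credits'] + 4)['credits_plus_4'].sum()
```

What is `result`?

32

group by major, min of credits:
major
Bio        3
EE         2
Econ       2
Math       1
Physics    4
Name: credits, dtype: int64
reset_index():
     major  credits
0      Bio        3
1       EE        2
2     Econ        2
3     Math        1
4  Physics        4
add column credits_plus_4 = t['credits'] + 4:
     major  credits  credits_plus_4
0      Bio        3               7
1       EE        2               6
2     Econ        2               6
3     Math        1               5
4  Physics        4               8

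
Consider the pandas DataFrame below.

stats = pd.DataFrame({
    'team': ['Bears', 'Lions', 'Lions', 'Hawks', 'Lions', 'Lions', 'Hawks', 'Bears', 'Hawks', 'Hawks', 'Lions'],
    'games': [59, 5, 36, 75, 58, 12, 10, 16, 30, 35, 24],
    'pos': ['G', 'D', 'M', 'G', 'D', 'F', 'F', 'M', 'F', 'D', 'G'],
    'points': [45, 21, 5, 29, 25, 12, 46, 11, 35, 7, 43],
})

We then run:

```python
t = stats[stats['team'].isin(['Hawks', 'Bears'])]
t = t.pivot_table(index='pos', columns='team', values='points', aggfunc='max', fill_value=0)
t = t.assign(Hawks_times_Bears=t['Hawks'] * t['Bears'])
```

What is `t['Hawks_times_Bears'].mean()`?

filter rows where team in ['Hawks', 'Bears']:
    team  games pos  points
0  Bears     59   G      45
3  Hawks     75   G      29
6  Hawks     10   F      46
7  Bears     16   M      11
8  Hawks     30   F      35
9  Hawks     35   D       7
pivot: rows=pos, cols=team, max(points):
team  Bears  Hawks
pos               
D         0      7
F         0     46
G        45     29
M        11      0
add column Hawks_times_Bears = t['Hawks'] * t['Bears']:
team  Bears  Hawks  Hawks_times_Bears
pos                                  
D         0      7                  0
F         0     46                  0
G        45     29               1305
M        11      0                  0
Finally, mean of column 'Hawks_times_Bears' = 326.25.

326.25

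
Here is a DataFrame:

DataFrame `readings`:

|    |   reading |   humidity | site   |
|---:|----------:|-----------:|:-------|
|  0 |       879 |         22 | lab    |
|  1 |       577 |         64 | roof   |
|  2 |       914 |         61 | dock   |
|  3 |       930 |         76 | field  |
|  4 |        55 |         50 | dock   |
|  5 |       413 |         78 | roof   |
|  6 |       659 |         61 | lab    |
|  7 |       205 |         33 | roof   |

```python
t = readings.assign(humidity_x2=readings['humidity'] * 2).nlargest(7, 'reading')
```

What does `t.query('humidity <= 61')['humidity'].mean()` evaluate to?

44.25

add column humidity_x2 = readings['humidity'] * 2:
   reading  humidity   site  humidity_x2
0      879        22    lab           44
1      577        64   roof          128
2      914        61   dock          122
3      930        76  field          152
4       55        50   dock          100
5      413        78   roof          156
6      659        61    lab          122
7      205        33   roof           66
take 7 rows with largest reading:
   reading  humidity   site  humidity_x2
3      930        76  field          152
2      914        61   dock          122
0      879        22    lab           44
6      659        61    lab          122
1      577        64   roof          128
5      413        78   roof          156
7      205        33   roof           66
filter rows where humidity <= 61:
   reading  humidity  site  humidity_x2
2      914        61  dock          122
0      879        22   lab           44
6      659        61   lab          122
7      205        33  roof           66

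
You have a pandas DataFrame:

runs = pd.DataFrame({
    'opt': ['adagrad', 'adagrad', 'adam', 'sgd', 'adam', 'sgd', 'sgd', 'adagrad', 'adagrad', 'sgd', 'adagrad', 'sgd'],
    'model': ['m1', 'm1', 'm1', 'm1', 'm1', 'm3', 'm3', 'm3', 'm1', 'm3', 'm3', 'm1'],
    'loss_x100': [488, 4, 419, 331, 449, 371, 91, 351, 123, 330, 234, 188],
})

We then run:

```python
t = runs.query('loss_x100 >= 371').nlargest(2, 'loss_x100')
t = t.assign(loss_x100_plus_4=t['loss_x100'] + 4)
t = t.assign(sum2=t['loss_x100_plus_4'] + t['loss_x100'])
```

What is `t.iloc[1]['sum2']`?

902

filter rows where loss_x100 >= 371:
       opt model  loss_x100
0  adagrad    m1        488
2     adam    m1        419
4     adam    m1        449
5      sgd    m3        371
take 2 rows with largest loss_x100:
       opt model  loss_x100
0  adagrad    m1        488
4     adam    m1        449
add column loss_x100_plus_4 = t['loss_x100'] + 4:
       opt model  loss_x100  loss_x100_plus_4
0  adagrad    m1        488               492
4     adam    m1        449               453
add column sum2 = t['loss_x100_plus_4'] + t['loss_x100']:
       opt model  loss_x100  loss_x100_plus_4  sum2
0  adagrad    m1        488               492   980
4     adam    m1        449               453   902
So iloc[1]['sum2'] = 902.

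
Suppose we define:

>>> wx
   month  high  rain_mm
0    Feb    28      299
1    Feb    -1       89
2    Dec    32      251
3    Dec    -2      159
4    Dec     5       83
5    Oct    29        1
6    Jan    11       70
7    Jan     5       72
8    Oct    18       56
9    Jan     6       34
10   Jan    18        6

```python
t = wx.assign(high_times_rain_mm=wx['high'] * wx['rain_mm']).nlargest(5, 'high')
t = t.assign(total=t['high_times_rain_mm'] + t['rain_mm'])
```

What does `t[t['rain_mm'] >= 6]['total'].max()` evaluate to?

8671

add column high_times_rain_mm = wx['high'] * wx['rain_mm']:
   month  high  rain_mm  high_times_rain_mm
0    Feb    28      299                8372
1    Feb    -1       89                 -89
2    Dec    32      251                8032
3    Dec    -2      159                -318
4    Dec     5       83                 415
5    Oct    29        1                  29
6    Jan    11       70                 770
7    Jan     5       72                 360
8    Oct    18       56                1008
9    Jan     6       34                 204
10   Jan    18        6                 108
take 5 rows with largest high:
   month  high  rain_mm  high_times_rain_mm
2    Dec    32      251                8032
5    Oct    29        1                  29
0    Feb    28      299                8372
8    Oct    18       56                1008
10   Jan    18        6                 108
add column total = t['high_times_rain_mm'] + t['rain_mm']:
   month  high  rain_mm  high_times_rain_mm  total
2    Dec    32      251                8032   8283
5    Oct    29        1                  29     30
0    Feb    28      299                8372   8671
8    Oct    18       56                1008   1064
10   Jan    18        6                 108    114
filter rows where rain_mm >= 6:
   month  high  rain_mm  high_times_rain_mm  total
2    Dec    32      251                8032   8283
0    Feb    28      299                8372   8671
8    Oct    18       56                1008   1064
10   Jan    18        6                 108    114
Then the max of column 'total': 8671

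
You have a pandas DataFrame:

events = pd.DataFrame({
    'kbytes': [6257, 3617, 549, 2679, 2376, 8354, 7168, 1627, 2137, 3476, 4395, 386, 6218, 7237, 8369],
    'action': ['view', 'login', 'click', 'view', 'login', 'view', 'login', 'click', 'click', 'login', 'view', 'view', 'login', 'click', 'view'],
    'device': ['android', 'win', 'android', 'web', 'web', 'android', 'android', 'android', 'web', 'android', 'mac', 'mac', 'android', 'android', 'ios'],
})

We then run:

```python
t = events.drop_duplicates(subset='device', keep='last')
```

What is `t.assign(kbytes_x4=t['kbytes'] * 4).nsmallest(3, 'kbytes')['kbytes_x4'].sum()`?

drop duplicate device (keep=last):
    kbytes action   device
1     3617  login      win
8     2137  click      web
11     386   view      mac
13    7237  click  android
14    8369   view      ios
add column kbytes_x4 = t['kbytes'] * 4:
    kbytes action   device  kbytes_x4
1     3617  login      win      14468
8     2137  click      web       8548
11     386   view      mac       1544
13    7237  click  android      28948
14    8369   view      ios      33476
take 3 rows with smallest kbytes:
    kbytes action device  kbytes_x4
11     386   view    mac       1544
8     2137  click    web       8548
1     3617  login    win      14468
Finally, sum of column 'kbytes_x4' = 24560.

24560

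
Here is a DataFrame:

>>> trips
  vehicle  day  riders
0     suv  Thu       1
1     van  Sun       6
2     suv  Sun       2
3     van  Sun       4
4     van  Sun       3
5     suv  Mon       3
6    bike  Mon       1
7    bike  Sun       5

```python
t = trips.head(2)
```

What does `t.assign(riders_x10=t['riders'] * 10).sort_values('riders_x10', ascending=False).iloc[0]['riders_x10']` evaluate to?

60

take first 2 rows:
  vehicle  day  riders
0     suv  Thu       1
1     van  Sun       6
add column riders_x10 = t['riders'] * 10:
  vehicle  day  riders  riders_x10
0     suv  Thu       1          10
1     van  Sun       6          60
sort by riders_x10 descending:
  vehicle  day  riders  riders_x10
1     van  Sun       6          60
0     suv  Thu       1          10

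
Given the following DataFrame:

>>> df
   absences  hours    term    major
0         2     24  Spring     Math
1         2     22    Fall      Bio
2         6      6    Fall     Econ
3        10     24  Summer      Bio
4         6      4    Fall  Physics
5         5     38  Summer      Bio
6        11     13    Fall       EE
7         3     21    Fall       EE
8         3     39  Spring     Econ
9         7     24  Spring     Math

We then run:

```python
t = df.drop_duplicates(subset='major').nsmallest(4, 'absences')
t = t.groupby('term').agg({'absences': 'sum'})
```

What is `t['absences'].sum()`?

16

drop duplicate major (keep=first):
   absences  hours    term    major
0         2     24  Spring     Math
1         2     22    Fall      Bio
2         6      6    Fall     Econ
4         6      4    Fall  Physics
6        11     13    Fall       EE
take 4 rows with smallest absences:
   absences  hours    term    major
0         2     24  Spring     Math
1         2     22    Fall      Bio
2         6      6    Fall     Econ
4         6      4    Fall  Physics
group by term, sum of absences:
        absences
term            
Fall          14
Spring         2
Finally, sum of column 'absences' = 16.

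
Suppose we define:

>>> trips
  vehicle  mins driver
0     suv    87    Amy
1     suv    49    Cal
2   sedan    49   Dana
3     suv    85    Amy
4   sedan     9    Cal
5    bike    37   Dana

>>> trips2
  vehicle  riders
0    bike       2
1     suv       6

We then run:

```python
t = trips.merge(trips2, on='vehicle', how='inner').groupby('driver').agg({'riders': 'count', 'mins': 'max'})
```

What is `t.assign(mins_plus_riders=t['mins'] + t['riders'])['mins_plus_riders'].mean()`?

merge on 'vehicle' (how='inner') → 4 rows:
  vehicle  mins driver  riders
0     suv    87    Amy       6
1     suv    49    Cal       6
2     suv    85    Amy       6
3    bike    37   Dana       2
group by driver: count(riders), max(mins):
        riders  mins
driver              
Amy          2    87
Cal          1    49
Dana         1    37
add column mins_plus_riders = t['mins'] + t['riders']:
        riders  mins  mins_plus_riders
driver                                
Amy          2    87                89
Cal          1    49                50
Dana         1    37                38
Then the mean of column 'mins_plus_riders': 59.0

59.0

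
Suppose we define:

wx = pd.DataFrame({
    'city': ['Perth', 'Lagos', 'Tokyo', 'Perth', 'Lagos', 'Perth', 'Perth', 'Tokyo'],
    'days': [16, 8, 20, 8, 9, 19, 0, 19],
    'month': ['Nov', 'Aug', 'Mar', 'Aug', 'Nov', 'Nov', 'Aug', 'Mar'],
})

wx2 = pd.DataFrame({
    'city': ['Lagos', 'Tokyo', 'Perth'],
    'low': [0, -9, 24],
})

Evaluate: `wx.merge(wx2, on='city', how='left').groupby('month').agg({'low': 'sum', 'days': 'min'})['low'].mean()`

26.0

merge on 'city' (how='left') → 8 rows:
    city  days month  low
0  Perth    16   Nov   24
1  Lagos     8   Aug    0
2  Tokyo    20   Mar   -9
3  Perth     8   Aug   24
4  Lagos     9   Nov    0
5  Perth    19   Nov   24
6  Perth     0   Aug   24
7  Tokyo    19   Mar   -9
group by month: sum(low), min(days):
       low  days
month           
Aug     48     0
Mar    -18    19
Nov     48     9
Hence 26.0.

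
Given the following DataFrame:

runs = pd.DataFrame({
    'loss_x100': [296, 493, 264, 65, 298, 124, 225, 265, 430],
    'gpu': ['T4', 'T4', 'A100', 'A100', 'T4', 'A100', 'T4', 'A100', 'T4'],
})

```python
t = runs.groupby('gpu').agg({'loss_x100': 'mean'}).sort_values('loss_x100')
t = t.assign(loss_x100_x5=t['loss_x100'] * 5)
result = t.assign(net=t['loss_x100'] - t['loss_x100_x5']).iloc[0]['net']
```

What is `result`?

group by gpu, mean of loss_x100:
      loss_x100
gpu            
A100      179.5
T4        348.4
sort by loss_x100:
      loss_x100
gpu            
A100      179.5
T4        348.4
add column loss_x100_x5 = t['loss_x100'] * 5:
      loss_x100  loss_x100_x5
gpu                          
A100      179.5         897.5
T4        348.4        1742.0
add column net = t['loss_x100'] - t['loss_x100_x5']:
      loss_x100  loss_x100_x5     net
gpu                                  
A100      179.5         897.5  -718.0
T4        348.4        1742.0 -1393.6
Then the value at position 0, column 'net': -718.0

-718.0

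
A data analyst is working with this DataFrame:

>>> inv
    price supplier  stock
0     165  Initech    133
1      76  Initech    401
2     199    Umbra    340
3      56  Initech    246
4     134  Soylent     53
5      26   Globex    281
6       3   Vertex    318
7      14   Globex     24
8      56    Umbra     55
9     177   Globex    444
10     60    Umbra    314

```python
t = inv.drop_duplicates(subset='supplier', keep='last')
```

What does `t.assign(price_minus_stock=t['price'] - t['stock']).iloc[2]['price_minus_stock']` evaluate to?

-315

drop duplicate supplier (keep=last):
    price supplier  stock
3      56  Initech    246
4     134  Soylent     53
6       3   Vertex    318
9     177   Globex    444
10     60    Umbra    314
add column price_minus_stock = t['price'] - t['stock']:
    price supplier  stock  price_minus_stock
3      56  Initech    246               -190
4     134  Soylent     53                 81
6       3   Vertex    318               -315
9     177   Globex    444               -267
10     60    Umbra    314               -254
Reading off the value at position 2, column 'price_minus_stock', we get -315.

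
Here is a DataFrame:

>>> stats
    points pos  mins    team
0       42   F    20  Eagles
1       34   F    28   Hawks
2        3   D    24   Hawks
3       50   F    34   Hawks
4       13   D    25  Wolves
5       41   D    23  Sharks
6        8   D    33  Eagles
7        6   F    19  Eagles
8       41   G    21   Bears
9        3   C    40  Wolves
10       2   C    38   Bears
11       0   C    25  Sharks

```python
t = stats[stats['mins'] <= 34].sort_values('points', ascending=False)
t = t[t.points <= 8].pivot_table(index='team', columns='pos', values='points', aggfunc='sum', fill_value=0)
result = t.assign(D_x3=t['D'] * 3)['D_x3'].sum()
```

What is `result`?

filter rows where mins <= 34:
    points pos  mins    team
0       42   F    20  Eagles
1       34   F    28   Hawks
2        3   D    24   Hawks
3       50   F    34   Hawks
4       13   D    25  Wolves
5       41   D    23  Sharks
6        8   D    33  Eagles
7        6   F    19  Eagles
8       41   G    21   Bears
11       0   C    25  Sharks
sort by points descending:
    points pos  mins    team
3       50   F    34   Hawks
0       42   F    20  Eagles
5       41   D    23  Sharks
8       41   G    21   Bears
1       34   F    28   Hawks
4       13   D    25  Wolves
6        8   D    33  Eagles
7        6   F    19  Eagles
2        3   D    24   Hawks
11       0   C    25  Sharks
filter rows where points <= 8:
    points pos  mins    team
6        8   D    33  Eagles
7        6   F    19  Eagles
2        3   D    24   Hawks
11       0   C    25  Sharks
pivot: rows=team, cols=pos, sum(points):
pos     C  D  F
team           
Eagles  0  8  6
Hawks   0  3  0
Sharks  0  0  0
add column D_x3 = t['D'] * 3:
pos     C  D  F  D_x3
team                 
Eagles  0  8  6    24
Hawks   0  3  0     9
Sharks  0  0  0     0
Then the sum of column 'D_x3': 33

33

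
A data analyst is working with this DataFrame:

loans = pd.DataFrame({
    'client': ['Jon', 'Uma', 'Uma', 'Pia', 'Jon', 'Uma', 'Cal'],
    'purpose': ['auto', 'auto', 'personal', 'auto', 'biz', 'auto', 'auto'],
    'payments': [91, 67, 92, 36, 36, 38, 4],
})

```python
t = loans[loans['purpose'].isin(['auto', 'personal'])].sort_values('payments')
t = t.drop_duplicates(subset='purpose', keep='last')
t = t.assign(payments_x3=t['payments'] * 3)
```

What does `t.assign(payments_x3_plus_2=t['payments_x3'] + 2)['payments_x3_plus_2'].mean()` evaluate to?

filter rows where purpose in ['auto', 'personal']:
  client   purpose  payments
0    Jon      auto        91
1    Uma      auto        67
2    Uma  personal        92
3    Pia      auto        36
5    Uma      auto        38
6    Cal      auto         4
sort by payments:
  client   purpose  payments
6    Cal      auto         4
3    Pia      auto        36
5    Uma      auto        38
1    Uma      auto        67
0    Jon      auto        91
2    Uma  personal        92
drop duplicate purpose (keep=last):
  client   purpose  payments
0    Jon      auto        91
2    Uma  personal        92
add column payments_x3 = t['payments'] * 3:
  client   purpose  payments  payments_x3
0    Jon      auto        91          273
2    Uma  personal        92          276
add column payments_x3_plus_2 = t['payments_x3'] + 2:
  client   purpose  payments  payments_x3  payments_x3_plus_2
0    Jon      auto        91          273                 275
2    Uma  personal        92          276                 278
The mean of column 'payments_x3_plus_2' is 276.5.

276.5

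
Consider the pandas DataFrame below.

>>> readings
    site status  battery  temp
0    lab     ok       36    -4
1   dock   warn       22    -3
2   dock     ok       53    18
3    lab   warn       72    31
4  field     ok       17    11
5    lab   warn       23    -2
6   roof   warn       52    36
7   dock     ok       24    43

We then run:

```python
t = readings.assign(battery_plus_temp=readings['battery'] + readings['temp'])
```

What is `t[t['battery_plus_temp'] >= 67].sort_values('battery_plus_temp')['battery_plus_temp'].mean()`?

82.25

add column battery_plus_temp = readings['battery'] + readings['temp']:
    site status  battery  temp  battery_plus_temp
0    lab     ok       36    -4                 32
1   dock   warn       22    -3                 19
2   dock     ok       53    18                 71
3    lab   warn       72    31                103
4  field     ok       17    11                 28
5    lab   warn       23    -2                 21
6   roof   warn       52    36                 88
7   dock     ok       24    43                 67
filter rows where battery_plus_temp >= 67:
   site status  battery  temp  battery_plus_temp
2  dock     ok       53    18                 71
3   lab   warn       72    31                103
6  roof   warn       52    36                 88
7  dock     ok       24    43                 67
sort by battery_plus_temp:
   site status  battery  temp  battery_plus_temp
7  dock     ok       24    43                 67
2  dock     ok       53    18                 71
6  roof   warn       52    36                 88
3   lab   warn       72    31                103
The mean of column 'battery_plus_temp' is 82.25.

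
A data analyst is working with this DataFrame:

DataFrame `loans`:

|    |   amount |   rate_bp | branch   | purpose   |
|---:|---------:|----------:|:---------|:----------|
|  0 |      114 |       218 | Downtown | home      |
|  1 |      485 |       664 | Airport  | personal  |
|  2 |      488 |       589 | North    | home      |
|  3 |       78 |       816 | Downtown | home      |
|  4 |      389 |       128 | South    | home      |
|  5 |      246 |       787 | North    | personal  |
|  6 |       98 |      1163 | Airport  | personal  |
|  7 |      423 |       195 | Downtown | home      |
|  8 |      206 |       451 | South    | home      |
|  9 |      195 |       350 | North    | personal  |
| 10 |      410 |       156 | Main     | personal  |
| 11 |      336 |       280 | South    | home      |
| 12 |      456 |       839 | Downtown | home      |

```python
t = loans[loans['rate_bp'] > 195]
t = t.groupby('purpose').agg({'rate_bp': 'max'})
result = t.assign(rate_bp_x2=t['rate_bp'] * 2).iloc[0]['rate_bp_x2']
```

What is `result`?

filter rows where rate_bp > 195:
    amount  rate_bp    branch   purpose
0      114      218  Downtown      home
1      485      664   Airport  personal
2      488      589     North      home
3       78      816  Downtown      home
5      246      787     North  personal
6       98     1163   Airport  personal
8      206      451     South      home
9      195      350     North  personal
11     336      280     South      home
12     456      839  Downtown      home
group by purpose, max of rate_bp:
          rate_bp
purpose          
home          839
personal     1163
add column rate_bp_x2 = t['rate_bp'] * 2:
          rate_bp  rate_bp_x2
purpose                      
home          839        1678
personal     1163        2326
So iloc[0]['rate_bp_x2'] = 1678.

1678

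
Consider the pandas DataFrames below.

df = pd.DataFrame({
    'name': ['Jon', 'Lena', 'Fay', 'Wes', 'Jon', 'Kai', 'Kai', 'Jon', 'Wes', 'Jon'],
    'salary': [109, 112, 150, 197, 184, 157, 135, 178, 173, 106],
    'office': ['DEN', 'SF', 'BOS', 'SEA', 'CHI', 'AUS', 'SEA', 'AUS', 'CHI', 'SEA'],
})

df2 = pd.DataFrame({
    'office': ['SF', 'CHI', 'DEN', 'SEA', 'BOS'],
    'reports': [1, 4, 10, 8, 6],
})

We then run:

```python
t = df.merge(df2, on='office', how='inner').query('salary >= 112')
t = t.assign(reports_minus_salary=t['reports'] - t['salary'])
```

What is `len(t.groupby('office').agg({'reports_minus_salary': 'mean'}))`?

4

merge on 'office' (how='inner') → 8 rows:
   name  salary office  reports
0   Jon     109    DEN       10
1  Lena     112     SF        1
2   Fay     150    BOS        6
3   Wes     197    SEA        8
4   Jon     184    CHI        4
5   Kai     135    SEA        8
6   Wes     173    CHI        4
7   Jon     106    SEA        8
filter rows where salary >= 112:
   name  salary office  reports
1  Lena     112     SF        1
2   Fay     150    BOS        6
3   Wes     197    SEA        8
4   Jon     184    CHI        4
5   Kai     135    SEA        8
6   Wes     173    CHI        4
add column reports_minus_salary = t['reports'] - t['salary']:
   name  salary office  reports  reports_minus_salary
1  Lena     112     SF        1                  -111
2   Fay     150    BOS        6                  -144
3   Wes     197    SEA        8                  -189
4   Jon     184    CHI        4                  -180
5   Kai     135    SEA        8                  -127
6   Wes     173    CHI        4                  -169
group by office, mean of reports_minus_salary:
        reports_minus_salary
office                      
BOS                   -144.0
CHI                   -174.5
SEA                   -158.0
SF                    -111.0
The number of rows is 4.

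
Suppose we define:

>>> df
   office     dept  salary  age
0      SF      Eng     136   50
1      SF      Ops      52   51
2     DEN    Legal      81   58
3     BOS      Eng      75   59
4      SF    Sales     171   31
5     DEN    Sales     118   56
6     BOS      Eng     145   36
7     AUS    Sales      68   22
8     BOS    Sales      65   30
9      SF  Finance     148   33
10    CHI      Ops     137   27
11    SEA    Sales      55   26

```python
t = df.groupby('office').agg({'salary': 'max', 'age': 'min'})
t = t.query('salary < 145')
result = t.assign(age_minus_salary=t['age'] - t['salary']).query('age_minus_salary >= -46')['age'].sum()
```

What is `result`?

48

group by office: max(salary), min(age):
        salary  age
office             
AUS         68   22
BOS        145   30
CHI        137   27
DEN        118   56
SEA         55   26
SF         171   31
filter rows where salary < 145:
        salary  age
office             
AUS         68   22
CHI        137   27
DEN        118   56
SEA         55   26
add column age_minus_salary = t['age'] - t['salary']:
        salary  age  age_minus_salary
office                               
AUS         68   22               -46
CHI        137   27              -110
DEN        118   56               -62
SEA         55   26               -29
filter rows where age_minus_salary >= -46:
        salary  age  age_minus_salary
office                               
AUS         68   22               -46
SEA         55   26               -29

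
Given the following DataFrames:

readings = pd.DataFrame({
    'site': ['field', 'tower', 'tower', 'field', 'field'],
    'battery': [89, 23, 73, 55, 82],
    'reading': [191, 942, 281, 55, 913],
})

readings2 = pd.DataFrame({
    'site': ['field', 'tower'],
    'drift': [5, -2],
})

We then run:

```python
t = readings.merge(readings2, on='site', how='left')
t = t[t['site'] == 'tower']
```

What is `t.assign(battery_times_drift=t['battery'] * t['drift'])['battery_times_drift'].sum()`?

-192

merge on 'site' (how='left') → 5 rows:
    site  battery  reading  drift
0  field       89      191      5
1  tower       23      942     -2
2  tower       73      281     -2
3  field       55       55      5
4  field       82      913      5
filter rows where site == 'tower':
    site  battery  reading  drift
1  tower       23      942     -2
2  tower       73      281     -2
add column battery_times_drift = t['battery'] * t['drift']:
    site  battery  reading  drift  battery_times_drift
1  tower       23      942     -2                  -46
2  tower       73      281     -2                 -146
sum of column 'battery_times_drift' → -192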